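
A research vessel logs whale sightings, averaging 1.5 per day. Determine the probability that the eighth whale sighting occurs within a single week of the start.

Over the interval, μ = 1.5 × 7 = 10.5 (a week = 7 days).
The eighth arrival falls in the interval iff at least 8 events occur there: P(S_8 ≤ t) = P(N ≥ 8) = 1 − P(N ≤ 7) ≈ 0.8215.

0.8215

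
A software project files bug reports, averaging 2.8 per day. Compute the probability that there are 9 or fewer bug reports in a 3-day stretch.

0.6659

Over the interval, μ = 2.8 × 3 = 8.4 (a 3-day stretch = 3 days).
P(N ≤ 9) = Σ_{j=0}^{9} e^(−μ) μ^j/j! ≈ 0.6659.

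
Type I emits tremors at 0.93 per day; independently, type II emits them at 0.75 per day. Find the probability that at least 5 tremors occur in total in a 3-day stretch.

Independent Poisson processes superpose: combined rate λ = 0.93 + 0.75 = 1.68 per day.
Over the interval, μ = 1.68 × 3 = 5.04 (a 3-day stretch = 3 days).
P(N ≥ 5) = 1 − P(N ≤ 4) ≈ 0.5665.

0.5665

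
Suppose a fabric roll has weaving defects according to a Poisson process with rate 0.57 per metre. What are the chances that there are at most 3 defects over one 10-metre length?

0.1800

Over the interval, μ = 0.57 × 10 = 5.7 (a 10-metre length = 10 metres).
P(N ≤ 3) = Σ_{j=0}^{3} e^(−μ) μ^j/j! ≈ 0.1800.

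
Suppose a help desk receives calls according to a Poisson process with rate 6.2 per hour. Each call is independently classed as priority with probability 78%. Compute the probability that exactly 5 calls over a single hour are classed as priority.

Thinning: the calls that are classed as priority themselves form a Poisson process with rate 0.78 × 6.2 = 4.836 per hour.
So μ = 4.836.
P(N = 5) = e^(−4.836) · 4.836^5/5! ≈ 0.1750.

0.1750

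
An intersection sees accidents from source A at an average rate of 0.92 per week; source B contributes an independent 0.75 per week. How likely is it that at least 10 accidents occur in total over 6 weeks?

0.5446

Independent Poisson processes superpose: combined rate λ = 0.92 + 0.75 = 1.67 per week.
Over the interval, μ = 1.67 × 6 = 10.02 (6 weeks).
P(N ≥ 10) = 1 − P(N ≤ 9) ≈ 0.5446.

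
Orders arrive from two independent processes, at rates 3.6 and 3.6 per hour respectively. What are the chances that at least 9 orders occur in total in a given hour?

0.2973

Independent Poisson processes superpose: combined rate λ = 3.6 + 3.6 = 7.2 per hour.
So μ = 7.2.
P(N ≥ 9) = 1 − P(N ≤ 8) ≈ 0.2973.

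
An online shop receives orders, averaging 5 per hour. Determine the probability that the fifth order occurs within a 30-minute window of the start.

0.1088

Over the interval, μ = 5 × 0.5 = 2.5 (a 30-minute window = 0.5 hours).
The fifth arrival falls in the interval iff at least 5 events occur there: P(S_5 ≤ t) = P(N ≥ 5) = 1 − P(N ≤ 4) ≈ 0.1088.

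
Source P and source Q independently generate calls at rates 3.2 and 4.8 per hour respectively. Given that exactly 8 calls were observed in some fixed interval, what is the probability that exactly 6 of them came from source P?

Given the total, each event is independently from source P with probability p = λ_P/(λ_P+λ_Q) = 3.2/8 = 0.4000.
So K ~ Binomial(8, 3.2/8): P(K = 6) = C(8,6) · (3.2/8)^6 · (4.8/8)^2 ≈ 0.0413.

0.0413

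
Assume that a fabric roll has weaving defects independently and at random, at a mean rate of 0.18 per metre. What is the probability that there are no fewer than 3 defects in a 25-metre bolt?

0.8264

Over the interval, μ = 0.18 × 25 = 4.5 (a 25-metre bolt = 25 metres).
P(N ≥ 3) = 1 − P(N ≤ 2) = 1 − Σ_{j=0}^{2} e^(−μ) μ^j/j! ≈ 0.8264.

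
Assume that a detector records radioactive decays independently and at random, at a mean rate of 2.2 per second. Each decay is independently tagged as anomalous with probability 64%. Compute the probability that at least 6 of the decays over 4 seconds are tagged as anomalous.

0.4936

Thinning: the decays that are tagged as anomalous themselves form a Poisson process with rate 0.64 × 2.2 = 1.408 per second.
Over the interval, μ = 1.408 × 4 = 5.632 (4 seconds).
P(N ≥ 6) = 1 − P(N ≤ 5) ≈ 0.4936.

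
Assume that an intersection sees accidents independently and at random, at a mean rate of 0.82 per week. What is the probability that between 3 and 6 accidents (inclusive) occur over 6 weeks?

Over the interval, μ = 0.82 × 6 = 4.92 (6 weeks).
P(3 ≤ N ≤ 6) = Σ_{j=3}^{6} e^(−4.92) · 4.92^j/j! ≈ 0.6422.

0.6422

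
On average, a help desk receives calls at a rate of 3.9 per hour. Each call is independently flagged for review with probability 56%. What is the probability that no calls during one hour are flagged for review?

Thinning: the calls that are flagged for review themselves form a Poisson process with rate 0.56 × 3.9 = 2.184 per hour.
So μ = 2.184.
P(N = 0) = e^(−2.184) · 2.184^0/0! ≈ 0.1126.

0.1126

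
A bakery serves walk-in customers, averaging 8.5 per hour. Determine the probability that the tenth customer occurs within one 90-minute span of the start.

Over the interval, μ = 8.5 × 1.5 = 12.75 (a 90-minute span = 1.5 hours).
The tenth arrival falls in the interval iff at least 10 events occur there: P(S_10 ≤ t) = P(N ≥ 10) = 1 − P(N ≤ 9) ≈ 0.8170.

0.8170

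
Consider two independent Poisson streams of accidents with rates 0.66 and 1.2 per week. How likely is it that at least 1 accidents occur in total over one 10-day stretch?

Independent Poisson processes superpose: combined rate λ = 0.66 + 1.2 = 1.86 per week.
Over the interval, μ = 1.86 × 10/7 ≈ 2.65714 (a 10-day stretch = 10/7 weeks).
P(N ≥ 1) = 1 − P(N ≤ 0) ≈ 0.9299.

0.9299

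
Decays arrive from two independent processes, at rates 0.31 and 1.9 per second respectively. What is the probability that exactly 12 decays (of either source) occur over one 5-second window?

0.1099

Independent Poisson processes superpose: combined rate λ = 0.31 + 1.9 = 2.21 per second.
Over the interval, μ = 2.21 × 5 = 11.05 (a 5-second window = 5 seconds).
P(N = 12) = e^(−11.05) · 11.05^12/12! ≈ 0.1099.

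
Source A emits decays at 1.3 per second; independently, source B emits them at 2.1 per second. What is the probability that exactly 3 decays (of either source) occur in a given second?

0.2186

Independent Poisson processes superpose: combined rate λ = 1.3 + 2.1 = 3.4 per second.
So μ = 3.4.
P(N = 3) = e^(−3.4) · 3.4^3/3! ≈ 0.2186.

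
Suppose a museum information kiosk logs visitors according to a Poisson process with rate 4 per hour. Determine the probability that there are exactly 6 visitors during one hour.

0.1042

With mean μ = 4 per hour,
P(N = 6) = e^(−μ) μ^6/6! = e^(−4) · 4^6/720 ≈ 0.1042.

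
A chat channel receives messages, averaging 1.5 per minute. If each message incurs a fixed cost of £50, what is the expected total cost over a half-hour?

£2250

E[N] = 1.5 × 30 = 45 (a half-hour = 30 minutes); E[cost] = 45 × £50 = £2250.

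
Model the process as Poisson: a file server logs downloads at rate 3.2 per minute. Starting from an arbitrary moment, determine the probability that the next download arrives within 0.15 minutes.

Inter-arrival times are exponential with rate λ = 3.2 per minute.
P(T ≤ 0.15) = 1 − e^(−λt) = 1 − e^(−3.2 × 0.15) = 1 − e^(−0.48) ≈ 0.3812.

0.3812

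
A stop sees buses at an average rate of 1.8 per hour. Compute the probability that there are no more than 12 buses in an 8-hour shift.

Over the interval, μ = 1.8 × 8 = 14.4 (an 8-hour shift = 8 hours).
P(N ≤ 12) = Σ_{j=0}^{12} e^(−μ) μ^j/j! ≈ 0.3203.

0.3203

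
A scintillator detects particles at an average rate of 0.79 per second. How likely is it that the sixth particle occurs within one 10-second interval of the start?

0.7994

Over the interval, μ = 0.79 × 10 = 7.9 (a 10-second interval = 10 seconds).
The sixth arrival falls in the interval iff at least 6 events occur there: P(S_6 ≤ t) = P(N ≥ 6) = 1 − P(N ≤ 5) ≈ 0.7994.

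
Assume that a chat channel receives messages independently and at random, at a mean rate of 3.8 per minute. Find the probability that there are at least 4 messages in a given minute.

0.5265

With mean μ = 3.8 per minute,
P(N ≥ 4) = 1 − P(N ≤ 3) = 1 − Σ_{j=0}^{3} e^(−μ) μ^j/j! ≈ 0.5265.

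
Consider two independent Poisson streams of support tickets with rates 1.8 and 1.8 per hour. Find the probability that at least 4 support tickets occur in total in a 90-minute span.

0.7867

Independent Poisson processes superpose: combined rate λ = 1.8 + 1.8 = 3.6 per hour.
Over the interval, μ = 3.6 × 1.5 = 5.4 (a 90-minute span = 1.5 hours).
P(N ≥ 4) = 1 − P(N ≤ 3) ≈ 0.7867.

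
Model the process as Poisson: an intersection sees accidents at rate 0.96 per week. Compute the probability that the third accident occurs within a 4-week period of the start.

Over the interval, μ = 0.96 × 4 = 3.84 (a 4-week period = 4 weeks).
The third arrival falls in the interval iff at least 3 events occur there: P(S_3 ≤ t) = P(N ≥ 3) = 1 − P(N ≤ 2) ≈ 0.7375.

0.7375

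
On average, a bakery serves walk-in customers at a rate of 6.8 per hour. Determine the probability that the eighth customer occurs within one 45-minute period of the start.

0.1440

Over the interval, μ = 6.8 × 0.75 = 5.1 (a 45-minute period = 0.75 hours).
The eighth arrival falls in the interval iff at least 8 events occur there: P(S_8 ≤ t) = P(N ≥ 8) = 1 − P(N ≤ 7) ≈ 0.1440.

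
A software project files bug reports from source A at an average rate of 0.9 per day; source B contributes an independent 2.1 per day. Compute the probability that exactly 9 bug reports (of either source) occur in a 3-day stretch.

Independent Poisson processes superpose: combined rate λ = 0.9 + 2.1 = 3 per day.
Over the interval, μ = 3 × 3 = 9 (a 3-day stretch = 3 days).
P(N = 9) = e^(−9) · 9^9/9! ≈ 0.1318.

0.1318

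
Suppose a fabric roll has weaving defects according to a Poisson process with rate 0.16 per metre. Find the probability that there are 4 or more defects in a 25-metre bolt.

Over the interval, μ = 0.16 × 25 = 4 (a 25-metre bolt = 25 metres).
P(N ≥ 4) = 1 − P(N ≤ 3) = 1 − Σ_{j=0}^{3} e^(−μ) μ^j/j! ≈ 0.5665.

0.5665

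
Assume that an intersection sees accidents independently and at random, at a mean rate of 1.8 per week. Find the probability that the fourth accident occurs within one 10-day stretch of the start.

0.2578

Over the interval, μ = 1.8 × 10/7 ≈ 2.57143 (a 10-day stretch = 10/7 weeks).
The fourth arrival falls in the interval iff at least 4 events occur there: P(S_4 ≤ t) = P(N ≥ 4) = 1 − P(N ≤ 3) ≈ 0.2578.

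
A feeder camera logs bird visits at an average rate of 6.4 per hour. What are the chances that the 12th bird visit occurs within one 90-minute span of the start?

Over the interval, μ = 6.4 × 1.5 = 9.6 (a 90-minute span = 1.5 hours).
The 12th arrival falls in the interval iff at least 12 events occur there: P(S_12 ≤ t) = P(N ≥ 12) = 1 − P(N ≤ 11) ≈ 0.2588.

0.2588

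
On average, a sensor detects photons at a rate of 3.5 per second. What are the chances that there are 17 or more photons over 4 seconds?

0.2441

Over the interval, μ = 3.5 × 4 = 14 (4 seconds).
P(N ≥ 17) = 1 − P(N ≤ 16) = 1 − Σ_{j=0}^{16} e^(−μ) μ^j/j! ≈ 0.2441.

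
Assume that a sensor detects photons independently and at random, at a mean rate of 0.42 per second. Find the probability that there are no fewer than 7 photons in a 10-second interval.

Over the interval, μ = 0.42 × 10 = 4.2 (a 10-second interval = 10 seconds).
P(N ≥ 7) = 1 − P(N ≤ 6) = 1 − Σ_{j=0}^{6} e^(−μ) μ^j/j! ≈ 0.1325.

0.1325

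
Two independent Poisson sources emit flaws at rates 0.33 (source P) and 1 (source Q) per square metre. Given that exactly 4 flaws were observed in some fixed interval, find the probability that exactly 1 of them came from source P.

Given the total, each event is independently from source P with probability p = λ_P/(λ_P+λ_Q) = 0.33/1.33 ≈ 0.2481.
So K ~ Binomial(4, 0.33/1.33): P(K = 1) = C(4,1) · (0.33/1.33)^1 · (1/1.33)^3 ≈ 0.4219.

0.4219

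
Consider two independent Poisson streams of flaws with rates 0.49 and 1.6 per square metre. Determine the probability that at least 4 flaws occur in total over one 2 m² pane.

Independent Poisson processes superpose: combined rate λ = 0.49 + 1.6 = 2.09 per square metre.
Over the interval, μ = 2.09 × 2 = 4.18 (a 2 m² pane = 2 square metres).
P(N ≥ 4) = 1 − P(N ≤ 3) ≈ 0.6009.

0.6009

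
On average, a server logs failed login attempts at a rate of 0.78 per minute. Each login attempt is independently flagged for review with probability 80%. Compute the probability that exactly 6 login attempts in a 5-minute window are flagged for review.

0.0566

Thinning: the login attempts that are flagged for review themselves form a Poisson process with rate 0.8 × 0.78 = 0.624 per minute.
Over the interval, μ = 0.624 × 5 = 3.12 (a 5-minute window = 5 minutes).
P(N = 6) = e^(−3.12) · 3.12^6/6! ≈ 0.0566.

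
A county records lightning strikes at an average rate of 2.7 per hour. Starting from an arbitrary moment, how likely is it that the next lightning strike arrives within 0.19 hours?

Inter-arrival times are exponential with rate λ = 2.7 per hour.
P(T ≤ 0.19) = 1 − e^(−λt) = 1 − e^(−2.7 × 0.19) = 1 − e^(−0.513) ≈ 0.4013.

0.4013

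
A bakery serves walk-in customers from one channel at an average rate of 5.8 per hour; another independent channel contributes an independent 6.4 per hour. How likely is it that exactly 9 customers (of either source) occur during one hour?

Independent Poisson processes superpose: combined rate λ = 5.8 + 6.4 = 12.2 per hour.
So μ = 12.2.
P(N = 9) = e^(−12.2) · 12.2^9/9! ≈ 0.0830.

0.0830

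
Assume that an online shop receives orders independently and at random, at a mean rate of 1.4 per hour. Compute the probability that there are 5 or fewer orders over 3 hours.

0.7531

Over the interval, μ = 1.4 × 3 = 4.2 (3 hours).
P(N ≤ 5) = Σ_{j=0}^{5} e^(−μ) μ^j/j! ≈ 0.7531.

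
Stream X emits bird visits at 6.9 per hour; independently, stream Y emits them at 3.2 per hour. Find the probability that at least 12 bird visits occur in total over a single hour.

Independent Poisson processes superpose: combined rate λ = 6.9 + 3.2 = 10.1 per hour.
So μ = 10.1.
P(N ≥ 12) = 1 − P(N ≤ 11) ≈ 0.3147.

0.3147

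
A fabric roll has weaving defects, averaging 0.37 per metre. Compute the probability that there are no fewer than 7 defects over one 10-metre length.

Over the interval, μ = 0.37 × 10 = 3.7 (a 10-metre length = 10 metres).
P(N ≥ 7) = 1 − P(N ≤ 6) = 1 − Σ_{j=0}^{6} e^(−μ) μ^j/j! ≈ 0.0818.

0.0818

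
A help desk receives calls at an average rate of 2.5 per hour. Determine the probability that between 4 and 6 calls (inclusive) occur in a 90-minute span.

0.4299

Over the interval, μ = 2.5 × 1.5 = 3.75 (a 90-minute span = 1.5 hours).
P(4 ≤ N ≤ 6) = Σ_{j=4}^{6} e^(−3.75) · 3.75^j/j! ≈ 0.4299.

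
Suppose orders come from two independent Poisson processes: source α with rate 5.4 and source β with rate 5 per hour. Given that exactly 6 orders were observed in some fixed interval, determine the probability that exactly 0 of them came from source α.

0.0123

Given the total, each event is independently from source α with probability p = λ_α/(λ_α+λ_β) = 5.4/10.4 ≈ 0.5192.
So K ~ Binomial(6, 5.4/10.4): P(K = 0) = C(6,0) · (5.4/10.4)^0 · (5/10.4)^6 ≈ 0.0123.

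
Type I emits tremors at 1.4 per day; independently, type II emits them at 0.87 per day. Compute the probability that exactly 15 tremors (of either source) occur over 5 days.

0.0601

Independent Poisson processes superpose: combined rate λ = 1.4 + 0.87 = 2.27 per day.
Over the interval, μ = 2.27 × 5 = 11.35 (5 days).
P(N = 15) = e^(−11.35) · 11.35^15/15! ≈ 0.0601.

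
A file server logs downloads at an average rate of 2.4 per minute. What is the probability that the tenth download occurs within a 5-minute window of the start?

Over the interval, μ = 2.4 × 5 = 12 (a 5-minute window = 5 minutes).
The tenth arrival falls in the interval iff at least 10 events occur there: P(S_10 ≤ t) = P(N ≥ 10) = 1 − P(N ≤ 9) ≈ 0.7576.

0.7576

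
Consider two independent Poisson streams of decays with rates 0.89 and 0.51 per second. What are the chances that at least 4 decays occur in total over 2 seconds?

0.3081

Independent Poisson processes superpose: combined rate λ = 0.89 + 0.51 = 1.4 per second.
Over the interval, μ = 1.4 × 2 = 2.8 (2 seconds).
P(N ≥ 4) = 1 − P(N ≤ 3) ≈ 0.3081.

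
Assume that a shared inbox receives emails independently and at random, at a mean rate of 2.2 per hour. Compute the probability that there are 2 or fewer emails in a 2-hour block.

Over the interval, μ = 2.2 × 2 = 4.4 (a 2-hour block = 2 hours).
P(N ≤ 2) = Σ_{j=0}^{2} e^(−μ) μ^j/j! ≈ 0.1851.

0.1851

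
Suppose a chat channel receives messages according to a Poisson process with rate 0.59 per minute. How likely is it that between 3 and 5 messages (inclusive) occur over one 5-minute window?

Over the interval, μ = 0.59 × 5 = 2.95 (a 5-minute window = 5 minutes).
P(3 ≤ N ≤ 5) = Σ_{j=3}^{5} e^(−2.95) · 2.95^j/j! ≈ 0.4866.

0.4866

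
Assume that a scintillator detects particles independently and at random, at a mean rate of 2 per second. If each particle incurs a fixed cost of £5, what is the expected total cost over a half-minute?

E[N] = 2 × 30 = 60 (a half-minute = 30 seconds); E[cost] = 60 × £5 = £300.

£300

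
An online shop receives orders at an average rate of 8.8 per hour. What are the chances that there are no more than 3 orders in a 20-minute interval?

0.6622

Over the interval, μ = 8.8 × 1/3 ≈ 2.93333 (a 20-minute interval = 1/3 hours).
P(N ≤ 3) = Σ_{j=0}^{3} e^(−μ) μ^j/j! ≈ 0.6622.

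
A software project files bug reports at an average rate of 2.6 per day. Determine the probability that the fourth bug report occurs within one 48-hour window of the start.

0.7619

Over the interval, μ = 2.6 × 2 = 5.2 (a 48-hour window = 2 days).
The fourth arrival falls in the interval iff at least 4 events occur there: P(S_4 ≤ t) = P(N ≥ 4) = 1 − P(N ≤ 3) ≈ 0.7619.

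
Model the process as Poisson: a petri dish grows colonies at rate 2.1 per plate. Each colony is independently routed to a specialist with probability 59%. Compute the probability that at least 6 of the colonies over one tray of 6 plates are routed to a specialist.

Thinning: the colonies that are routed to a specialist themselves form a Poisson process with rate 0.59 × 2.1 = 1.239 per plate.
Over the interval, μ = 1.239 × 6 = 7.434 (a tray of 6 plates = 6 plates).
P(N ≥ 6) = 1 − P(N ≤ 5) ≈ 0.7513.

0.7513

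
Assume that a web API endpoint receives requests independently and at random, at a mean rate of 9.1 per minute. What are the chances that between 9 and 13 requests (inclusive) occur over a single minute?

With mean μ = 9.1 per minute,
P(9 ≤ N ≤ 13) = Σ_{j=9}^{13} e^(−9.1) · 9.1^j/j! ≈ 0.4784.

0.4784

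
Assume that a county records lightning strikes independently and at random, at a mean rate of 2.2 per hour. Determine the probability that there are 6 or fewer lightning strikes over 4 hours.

Over the interval, μ = 2.2 × 4 = 8.8 (4 hours).
P(N ≤ 6) = Σ_{j=0}^{6} e^(−μ) μ^j/j! ≈ 0.2256.

0.2256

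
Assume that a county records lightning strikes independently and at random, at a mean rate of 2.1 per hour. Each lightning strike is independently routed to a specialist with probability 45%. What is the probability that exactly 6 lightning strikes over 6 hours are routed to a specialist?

0.1591

Thinning: the lightning strikes that are routed to a specialist themselves form a Poisson process with rate 0.45 × 2.1 = 0.945 per hour.
Over the interval, μ = 0.945 × 6 = 5.67 (6 hours).
P(N = 6) = e^(−5.67) · 5.67^6/6! ≈ 0.1591.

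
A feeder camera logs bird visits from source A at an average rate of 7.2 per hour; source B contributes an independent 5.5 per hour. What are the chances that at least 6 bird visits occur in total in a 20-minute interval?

0.2523

Independent Poisson processes superpose: combined rate λ = 7.2 + 5.5 = 12.7 per hour.
Over the interval, μ = 12.7 × 1/3 ≈ 4.23333 (a 20-minute interval = 1/3 hours).
P(N ≥ 6) = 1 − P(N ≤ 5) ≈ 0.2523.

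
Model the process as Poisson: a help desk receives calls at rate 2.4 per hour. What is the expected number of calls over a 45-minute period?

E[N] = λt = 2.4 × 0.75 = 1.8 (a 45-minute period = 0.75 hours).

1.8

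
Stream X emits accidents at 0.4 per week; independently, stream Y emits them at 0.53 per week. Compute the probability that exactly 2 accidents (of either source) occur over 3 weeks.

Independent Poisson processes superpose: combined rate λ = 0.4 + 0.53 = 0.93 per week.
Over the interval, μ = 0.93 × 3 = 2.79 (3 weeks).
P(N = 2) = e^(−2.79) · 2.79^2/2! ≈ 0.2391.

0.2391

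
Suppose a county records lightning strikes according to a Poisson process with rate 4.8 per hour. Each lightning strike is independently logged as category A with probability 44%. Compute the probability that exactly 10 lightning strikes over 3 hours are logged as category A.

Thinning: the lightning strikes that are logged as category A themselves form a Poisson process with rate 0.44 × 4.8 = 2.112 per hour.
Over the interval, μ = 2.112 × 3 = 6.336 (3 hours).
P(N = 10) = e^(−6.336) · 6.336^10/10! ≈ 0.0509.

0.0509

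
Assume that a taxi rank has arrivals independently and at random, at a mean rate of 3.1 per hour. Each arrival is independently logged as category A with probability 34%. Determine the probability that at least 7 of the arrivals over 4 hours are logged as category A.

Thinning: the arrivals that are logged as category A themselves form a Poisson process with rate 0.34 × 3.1 = 1.054 per hour.
Over the interval, μ = 1.054 × 4 = 4.216 (4 hours).
P(N ≥ 7) = 1 − P(N ≤ 6) ≈ 0.1344.

0.1344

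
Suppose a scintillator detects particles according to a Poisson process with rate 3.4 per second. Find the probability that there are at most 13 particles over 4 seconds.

0.5074

Over the interval, μ = 3.4 × 4 = 13.6 (4 seconds).
P(N ≤ 13) = Σ_{j=0}^{13} e^(−μ) μ^j/j! ≈ 0.5074.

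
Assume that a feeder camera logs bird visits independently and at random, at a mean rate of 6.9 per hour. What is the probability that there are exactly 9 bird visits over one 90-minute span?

0.1202

Over the interval, μ = 6.9 × 1.5 = 10.35 (a 90-minute span = 1.5 hours).
P(N = 9) = e^(−μ) μ^9/9! = e^(−10.35) · 10.35^9/362880 ≈ 0.1202.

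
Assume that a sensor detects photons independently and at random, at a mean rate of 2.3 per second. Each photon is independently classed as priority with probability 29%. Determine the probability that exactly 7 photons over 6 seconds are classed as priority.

0.0596

Thinning: the photons that are classed as priority themselves form a Poisson process with rate 0.29 × 2.3 = 0.667 per second.
Over the interval, μ = 0.667 × 6 = 4.002 (6 seconds).
P(N = 7) = e^(−4.002) · 4.002^7/7! ≈ 0.0596.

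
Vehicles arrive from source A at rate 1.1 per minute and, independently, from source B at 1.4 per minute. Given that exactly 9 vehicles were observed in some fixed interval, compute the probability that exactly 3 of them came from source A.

0.2207

Given the total, each event is independently from source A with probability p = λ_A/(λ_A+λ_B) = 1.1/2.5 = 0.4400.
So K ~ Binomial(9, 1.1/2.5): P(K = 3) = C(9,3) · (1.1/2.5)^3 · (1.4/2.5)^6 ≈ 0.2207.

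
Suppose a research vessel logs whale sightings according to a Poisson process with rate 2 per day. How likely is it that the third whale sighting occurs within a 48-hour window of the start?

Over the interval, μ = 2 × 2 = 4 (a 48-hour window = 2 days).
The third arrival falls in the interval iff at least 3 events occur there: P(S_3 ≤ t) = P(N ≥ 3) = 1 − P(N ≤ 2) ≈ 0.7619.

0.7619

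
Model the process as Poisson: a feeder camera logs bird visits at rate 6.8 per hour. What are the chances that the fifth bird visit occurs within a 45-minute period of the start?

0.5769

Over the interval, μ = 6.8 × 0.75 = 5.1 (a 45-minute period = 0.75 hours).
The fifth arrival falls in the interval iff at least 5 events occur there: P(S_5 ≤ t) = P(N ≥ 5) = 1 − P(N ≤ 4) ≈ 0.5769.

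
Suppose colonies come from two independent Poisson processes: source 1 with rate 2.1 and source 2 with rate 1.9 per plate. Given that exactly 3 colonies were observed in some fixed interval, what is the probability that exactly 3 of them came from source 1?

0.1447

Given the total, each event is independently from source 1 with probability p = λ_1/(λ_1+λ_2) = 2.1/4 = 0.5250.
So K ~ Binomial(3, 2.1/4): P(K = 3) = C(3,3) · (2.1/4)^3 · (1.9/4)^0 ≈ 0.1447.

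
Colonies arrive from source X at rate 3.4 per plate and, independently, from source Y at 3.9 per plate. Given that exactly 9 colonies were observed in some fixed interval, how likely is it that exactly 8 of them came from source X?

0.0106

Given the total, each event is independently from source X with probability p = λ_X/(λ_X+λ_Y) = 3.4/7.3 ≈ 0.4658.
So K ~ Binomial(9, 3.4/7.3): P(K = 8) = C(9,8) · (3.4/7.3)^8 · (3.9/7.3)^1 ≈ 0.0106.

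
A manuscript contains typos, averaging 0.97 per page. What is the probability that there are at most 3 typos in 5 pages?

0.2867

Over the interval, μ = 0.97 × 5 = 4.85 (5 pages).
P(N ≤ 3) = Σ_{j=0}^{3} e^(−μ) μ^j/j! ≈ 0.2867.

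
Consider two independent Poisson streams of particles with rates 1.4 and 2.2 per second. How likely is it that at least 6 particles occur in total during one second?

0.1559

Independent Poisson processes superpose: combined rate λ = 1.4 + 2.2 = 3.6 per second.
So μ = 3.6.
P(N ≥ 6) = 1 − P(N ≤ 5) ≈ 0.1559.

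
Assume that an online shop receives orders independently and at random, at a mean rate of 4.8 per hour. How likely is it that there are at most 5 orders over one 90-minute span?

0.2759

Over the interval, μ = 4.8 × 1.5 = 7.2 (a 90-minute span = 1.5 hours).
P(N ≤ 5) = Σ_{j=0}^{5} e^(−μ) μ^j/j! ≈ 0.2759.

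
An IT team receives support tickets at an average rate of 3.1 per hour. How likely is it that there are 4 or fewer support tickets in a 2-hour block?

Over the interval, μ = 3.1 × 2 = 6.2 (a 2-hour block = 2 hours).
P(N ≤ 4) = Σ_{j=0}^{4} e^(−μ) μ^j/j! ≈ 0.2592.

0.2592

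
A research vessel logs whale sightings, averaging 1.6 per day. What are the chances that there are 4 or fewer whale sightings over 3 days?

0.4763

Over the interval, μ = 1.6 × 3 = 4.8 (3 days).
P(N ≤ 4) = Σ_{j=0}^{4} e^(−μ) μ^j/j! ≈ 0.4763.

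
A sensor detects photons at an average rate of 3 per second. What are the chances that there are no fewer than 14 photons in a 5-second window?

Over the interval, μ = 3 × 5 = 15 (a 5-second window = 5 seconds).
P(N ≥ 14) = 1 − P(N ≤ 13) = 1 − Σ_{j=0}^{13} e^(−μ) μ^j/j! ≈ 0.6368.

0.6368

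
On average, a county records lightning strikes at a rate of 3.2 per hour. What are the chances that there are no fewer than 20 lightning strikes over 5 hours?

0.1878

Over the interval, μ = 3.2 × 5 = 16 (5 hours).
P(N ≥ 20) = 1 − P(N ≤ 19) = 1 − Σ_{j=0}^{19} e^(−μ) μ^j/j! ≈ 0.1878.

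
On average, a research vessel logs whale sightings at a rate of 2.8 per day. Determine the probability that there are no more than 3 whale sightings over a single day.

0.6919

With mean μ = 2.8 per day,
P(N ≤ 3) = Σ_{j=0}^{3} e^(−μ) μ^j/j! ≈ 0.6919.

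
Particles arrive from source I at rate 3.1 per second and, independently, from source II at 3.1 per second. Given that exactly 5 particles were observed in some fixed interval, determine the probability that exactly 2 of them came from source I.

Given the total, each event is independently from source I with probability p = λ_I/(λ_I+λ_II) = 3.1/6.2 = 0.5000.
So K ~ Binomial(5, 3.1/6.2): P(K = 2) = C(5,2) · (3.1/6.2)^2 · (3.1/6.2)^3 ≈ 0.3125.

0.3125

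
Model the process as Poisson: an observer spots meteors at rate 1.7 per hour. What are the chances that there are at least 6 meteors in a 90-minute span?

0.0454

Over the interval, μ = 1.7 × 1.5 = 2.55 (a 90-minute span = 1.5 hours).
P(N ≥ 6) = 1 − P(N ≤ 5) = 1 − Σ_{j=0}^{5} e^(−μ) μ^j/j! ≈ 0.0454.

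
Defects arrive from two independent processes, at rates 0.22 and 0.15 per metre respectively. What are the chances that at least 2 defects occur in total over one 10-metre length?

0.8838

Independent Poisson processes superpose: combined rate λ = 0.22 + 0.15 = 0.37 per metre.
Over the interval, μ = 0.37 × 10 = 3.7 (a 10-metre length = 10 metres).
P(N ≥ 2) = 1 − P(N ≤ 1) ≈ 0.8838.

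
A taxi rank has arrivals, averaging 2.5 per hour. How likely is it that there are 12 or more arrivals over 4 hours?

Over the interval, μ = 2.5 × 4 = 10 (4 hours).
P(N ≥ 12) = 1 − P(N ≤ 11) = 1 − Σ_{j=0}^{11} e^(−μ) μ^j/j! ≈ 0.3032.

0.3032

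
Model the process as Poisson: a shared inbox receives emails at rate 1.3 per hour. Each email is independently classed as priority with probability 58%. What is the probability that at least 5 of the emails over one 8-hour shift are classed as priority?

Thinning: the emails that are classed as priority themselves form a Poisson process with rate 0.58 × 1.3 = 0.754 per hour.
Over the interval, μ = 0.754 × 8 = 6.032 (an 8-hour shift = 8 hours).
P(N ≥ 5) = 1 − P(N ≤ 4) ≈ 0.7192.

0.7192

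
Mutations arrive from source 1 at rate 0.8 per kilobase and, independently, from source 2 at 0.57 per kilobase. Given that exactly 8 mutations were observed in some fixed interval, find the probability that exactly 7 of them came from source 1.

0.0771

Given the total, each event is independently from source 1 with probability p = λ_1/(λ_1+λ_2) = 0.8/1.37 ≈ 0.5839.
So K ~ Binomial(8, 0.8/1.37): P(K = 7) = C(8,7) · (0.8/1.37)^7 · (0.57/1.37)^1 ≈ 0.0771.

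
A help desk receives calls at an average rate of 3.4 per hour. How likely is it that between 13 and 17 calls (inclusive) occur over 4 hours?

Over the interval, μ = 3.4 × 4 = 13.6 (4 hours).
P(13 ≤ N ≤ 17) = Σ_{j=13}^{17} e^(−13.6) · 13.6^j/j! ≈ 0.4556.

0.4556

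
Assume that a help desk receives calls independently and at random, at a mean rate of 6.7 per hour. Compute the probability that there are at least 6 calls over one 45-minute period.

Over the interval, μ = 6.7 × 0.75 = 5.025 (a 45-minute period = 0.75 hours).
P(N ≥ 6) = 1 − P(N ≤ 5) = 1 − Σ_{j=0}^{5} e^(−μ) μ^j/j! ≈ 0.3884.

0.3884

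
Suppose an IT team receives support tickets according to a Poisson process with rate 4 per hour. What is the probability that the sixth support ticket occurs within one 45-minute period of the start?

Over the interval, μ = 4 × 0.75 = 3 (a 45-minute period = 0.75 hours).
The sixth arrival falls in the interval iff at least 6 events occur there: P(S_6 ≤ t) = P(N ≥ 6) = 1 − P(N ≤ 5) ≈ 0.0839.

0.0839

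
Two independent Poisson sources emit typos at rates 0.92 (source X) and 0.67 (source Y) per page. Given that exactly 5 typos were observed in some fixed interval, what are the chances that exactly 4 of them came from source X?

0.2362

Given the total, each event is independently from source X with probability p = λ_X/(λ_X+λ_Y) = 0.92/1.59 ≈ 0.5786.
So K ~ Binomial(5, 0.92/1.59): P(K = 4) = C(5,4) · (0.92/1.59)^4 · (0.67/1.59)^1 ≈ 0.2362.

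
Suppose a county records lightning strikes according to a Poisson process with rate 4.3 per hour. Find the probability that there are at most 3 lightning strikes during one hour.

0.3772

With mean μ = 4.3 per hour,
P(N ≤ 3) = Σ_{j=0}^{3} e^(−μ) μ^j/j! ≈ 0.3772.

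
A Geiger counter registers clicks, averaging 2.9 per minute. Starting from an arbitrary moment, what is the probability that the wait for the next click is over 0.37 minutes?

The wait for the next event is exponential with rate λ = 2.9 per minute.
P(T > 0.37) = e^(−λt) = e^(−2.9 × 0.37) = e^(−1.073) ≈ 0.3420.

0.3420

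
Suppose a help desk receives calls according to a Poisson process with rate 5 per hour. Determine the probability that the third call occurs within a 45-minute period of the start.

Over the interval, μ = 5 × 0.75 = 3.75 (a 45-minute period = 0.75 hours).
The third arrival falls in the interval iff at least 3 events occur there: P(S_3 ≤ t) = P(N ≥ 3) = 1 − P(N ≤ 2) ≈ 0.7229.

0.7229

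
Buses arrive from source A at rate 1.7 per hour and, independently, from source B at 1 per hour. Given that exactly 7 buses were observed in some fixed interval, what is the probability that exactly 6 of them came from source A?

0.1615

Given the total, each event is independently from source A with probability p = λ_A/(λ_A+λ_B) = 1.7/2.7 ≈ 0.6296.
So K ~ Binomial(7, 1.7/2.7): P(K = 6) = C(7,6) · (1.7/2.7)^6 · (1/2.7)^1 ≈ 0.1615.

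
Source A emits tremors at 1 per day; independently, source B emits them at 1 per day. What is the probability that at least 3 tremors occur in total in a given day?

Independent Poisson processes superpose: combined rate λ = 1 + 1 = 2 per day.
So μ = 2.
P(N ≥ 3) = 1 − P(N ≤ 2) ≈ 0.3233.

0.3233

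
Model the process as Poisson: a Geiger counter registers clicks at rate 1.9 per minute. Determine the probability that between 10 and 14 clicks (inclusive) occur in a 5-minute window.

Over the interval, μ = 1.9 × 5 = 9.5 (a 5-minute window = 5 minutes).
P(10 ≤ N ≤ 14) = Σ_{j=10}^{14} e^(−9.5) · 9.5^j/j! ≈ 0.4182.

0.4182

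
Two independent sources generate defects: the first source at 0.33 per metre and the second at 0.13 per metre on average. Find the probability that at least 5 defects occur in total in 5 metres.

Independent Poisson processes superpose: combined rate λ = 0.33 + 0.13 = 0.46 per metre.
Over the interval, μ = 0.46 × 5 = 2.3 (5 metres).
P(N ≥ 5) = 1 − P(N ≤ 4) ≈ 0.0838.

0.0838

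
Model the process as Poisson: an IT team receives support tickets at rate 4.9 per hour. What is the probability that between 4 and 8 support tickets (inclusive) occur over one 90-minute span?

0.6172

Over the interval, μ = 4.9 × 1.5 = 7.35 (a 90-minute span = 1.5 hours).
P(4 ≤ N ≤ 8) = Σ_{j=4}^{8} e^(−7.35) · 7.35^j/j! ≈ 0.6172.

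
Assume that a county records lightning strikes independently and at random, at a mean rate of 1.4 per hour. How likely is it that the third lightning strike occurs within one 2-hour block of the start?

Over the interval, μ = 1.4 × 2 = 2.8 (a 2-hour block = 2 hours).
The third arrival falls in the interval iff at least 3 events occur there: P(S_3 ≤ t) = P(N ≥ 3) = 1 − P(N ≤ 2) ≈ 0.5305.

0.5305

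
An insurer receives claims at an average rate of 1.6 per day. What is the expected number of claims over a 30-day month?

E[N] = λt = 1.6 × 30 = 48 (a 30-day month = 30 days).

48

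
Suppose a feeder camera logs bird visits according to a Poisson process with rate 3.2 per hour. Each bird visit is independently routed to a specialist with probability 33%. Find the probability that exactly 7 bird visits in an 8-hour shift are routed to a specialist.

0.1306

Thinning: the bird visits that are routed to a specialist themselves form a Poisson process with rate 0.33 × 3.2 = 1.056 per hour.
Over the interval, μ = 1.056 × 8 = 8.448 (an 8-hour shift = 8 hours).
P(N = 7) = e^(−8.448) · 8.448^7/7! ≈ 0.1306.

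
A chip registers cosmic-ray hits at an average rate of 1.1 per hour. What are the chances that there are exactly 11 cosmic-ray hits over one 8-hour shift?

Over the interval, μ = 1.1 × 8 = 8.8 (an 8-hour shift = 8 hours).
P(N = 11) = e^(−μ) μ^11/11! = e^(−8.8) · 8.8^11/39916800 ≈ 0.0925.

0.0925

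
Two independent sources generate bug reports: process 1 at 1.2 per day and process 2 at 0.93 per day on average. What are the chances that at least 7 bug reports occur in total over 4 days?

Independent Poisson processes superpose: combined rate λ = 1.2 + 0.93 = 2.13 per day.
Over the interval, μ = 2.13 × 4 = 8.52 (4 days).
P(N ≥ 7) = 1 − P(N ≤ 6) ≈ 0.7459.

0.7459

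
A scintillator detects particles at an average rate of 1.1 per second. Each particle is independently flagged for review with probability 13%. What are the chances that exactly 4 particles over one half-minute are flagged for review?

0.1934

Thinning: the particles that are flagged for review themselves form a Poisson process with rate 0.13 × 1.1 = 0.143 per second.
Over the interval, μ = 0.143 × 30 = 4.29 (a half-minute = 30 seconds).
P(N = 4) = e^(−4.29) · 4.29^4/4! ≈ 0.1934.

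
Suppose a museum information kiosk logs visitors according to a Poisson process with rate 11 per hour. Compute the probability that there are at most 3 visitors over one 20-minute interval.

0.5011

Over the interval, μ = 11 × 1/3 ≈ 3.66667 (a 20-minute interval = 1/3 hours).
P(N ≤ 3) = Σ_{j=0}^{3} e^(−μ) μ^j/j! ≈ 0.5011.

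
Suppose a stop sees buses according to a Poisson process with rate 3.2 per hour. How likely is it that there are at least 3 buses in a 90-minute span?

Over the interval, μ = 3.2 × 1.5 = 4.8 (a 90-minute span = 1.5 hours).
P(N ≥ 3) = 1 − P(N ≤ 2) = 1 − Σ_{j=0}^{2} e^(−μ) μ^j/j! ≈ 0.8575.

0.8575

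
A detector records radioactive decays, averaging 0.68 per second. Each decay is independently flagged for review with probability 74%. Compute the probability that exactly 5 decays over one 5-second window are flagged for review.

0.0679

Thinning: the decays that are flagged for review themselves form a Poisson process with rate 0.74 × 0.68 = 0.5032 per second.
Over the interval, μ = 0.5032 × 5 = 2.516 (a 5-second window = 5 seconds).
P(N = 5) = e^(−2.516) · 2.516^5/5! ≈ 0.0679.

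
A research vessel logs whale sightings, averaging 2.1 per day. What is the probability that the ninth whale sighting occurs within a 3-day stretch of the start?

Over the interval, μ = 2.1 × 3 = 6.3 (a 3-day stretch = 3 days).
The ninth arrival falls in the interval iff at least 9 events occur there: P(S_9 ≤ t) = P(N ≥ 9) = 1 − P(N ≤ 8) ≈ 0.1852.

0.1852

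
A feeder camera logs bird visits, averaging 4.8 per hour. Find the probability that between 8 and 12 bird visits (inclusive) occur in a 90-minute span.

Over the interval, μ = 4.8 × 1.5 = 7.2 (a 90-minute span = 1.5 hours).
P(8 ≤ N ≤ 12) = Σ_{j=8}^{12} e^(−7.2) · 7.2^j/j! ≈ 0.3984.

0.3984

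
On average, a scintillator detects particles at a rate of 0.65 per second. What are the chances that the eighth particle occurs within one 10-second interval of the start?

0.3272

Over the interval, μ = 0.65 × 10 = 6.5 (a 10-second interval = 10 seconds).
The eighth arrival falls in the interval iff at least 8 events occur there: P(S_8 ≤ t) = P(N ≥ 8) = 1 − P(N ≤ 7) ≈ 0.3272.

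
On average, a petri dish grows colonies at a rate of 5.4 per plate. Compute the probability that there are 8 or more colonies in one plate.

With mean μ = 5.4 per plate,
P(N ≥ 8) = 1 − P(N ≤ 7) = 1 − Σ_{j=0}^{7} e^(−μ) μ^j/j! ≈ 0.1783.

0.1783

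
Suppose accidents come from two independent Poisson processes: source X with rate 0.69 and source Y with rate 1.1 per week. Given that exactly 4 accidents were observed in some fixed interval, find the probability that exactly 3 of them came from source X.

0.1408

Given the total, each event is independently from source X with probability p = λ_X/(λ_X+λ_Y) = 0.69/1.79 ≈ 0.3855.
So K ~ Binomial(4, 0.69/1.79): P(K = 3) = C(4,3) · (0.69/1.79)^3 · (1.1/1.79)^1 ≈ 0.1408.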